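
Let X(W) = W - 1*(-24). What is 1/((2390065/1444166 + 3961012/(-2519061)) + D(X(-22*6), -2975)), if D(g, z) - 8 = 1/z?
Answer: 10822878188174850/87472960565245349 ≈ 0.12373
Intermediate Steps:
X(W) = 24 + W (X(W) = W + 24 = 24 + W)
D(g, z) = 8 + 1/z
1/((2390065/1444166 + 3961012/(-2519061)) + D(X(-22*6), -2975)) = 1/((2390065/1444166 + 3961012/(-2519061)) + (8 + 1/(-2975))) = 1/((2390065*(1/1444166) + 3961012*(-1/2519061)) + (8 - 1/2975)) = 1/((2390065/1444166 - 3961012/2519061) + 23799/2975) = 1/(300360672973/3637942248126 + 23799/2975) = 1/(87472960565245349/10822878188174850) = 10822878188174850/87472960565245349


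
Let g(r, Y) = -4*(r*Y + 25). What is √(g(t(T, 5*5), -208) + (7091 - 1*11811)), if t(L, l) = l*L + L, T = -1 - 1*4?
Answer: 2*I*√28245 ≈ 336.13*I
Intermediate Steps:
T = -5 (T = -1 - 4 = -5)
t(L, l) = L + L*l (t(L, l) = L*l + L = L + L*l)
g(r, Y) = -100 - 4*Y*r (g(r, Y) = -4*(Y*r + 25) = -4*(25 + Y*r) = -100 - 4*Y*r)
√(g(t(T, 5*5), -208) + (7091 - 1*11811)) = √((-100 - 4*(-208)*(-5*(1 + 5*5))) + (7091 - 1*11811)) = √((-100 - 4*(-208)*(-5*(1 + 25))) + (7091 - 11811)) = √((-100 - 4*(-208)*(-5*26)) - 4720) = √((-100 - 4*(-208)*(-130)) - 4720) = √((-100 - 108160) - 4720) = √(-108260 - 4720) = √(-112980) = 2*I*√28245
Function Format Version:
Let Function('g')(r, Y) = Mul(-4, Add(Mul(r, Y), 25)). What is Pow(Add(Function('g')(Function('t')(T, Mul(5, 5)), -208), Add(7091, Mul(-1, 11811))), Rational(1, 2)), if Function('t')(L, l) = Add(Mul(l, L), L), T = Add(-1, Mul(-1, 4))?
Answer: Mul(2, I, Pow(28245, Rational(1, 2))) ≈ Mul(336.13, I)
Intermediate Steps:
T = -5 (T = Add(-1, -4) = -5)
Function('t')(L, l) = Add(L, Mul(L, l)) (Function('t')(L, l) = Add(Mul(L, l), L) = Add(L, Mul(L, l)))
Function('g')(r, Y) = Add(-100, Mul(-4, Y, r)) (Function('g')(r, Y) = Mul(-4, Add(Mul(Y, r), 25)) = Mul(-4, Add(25, Mul(Y, r))) = Add(-100, Mul(-4, Y, r)))
Pow(Add(Function('g')(Function('t')(T, Mul(5, 5)), -208), Add(7091, Mul(-1, 11811))), Rational(1, 2)) = Pow(Add(Add(-100, Mul(-4, -208, Mul(-5, Add(1, Mul(5, 5))))), Add(7091, Mul(-1, 11811))), Rational(1, 2)) = Pow(Add(Add(-100, Mul(-4, -208, Mul(-5, Add(1, 25)))), Add(7091, -11811)), Rational(1, 2)) = Pow(Add(Add(-100, Mul(-4, -208, Mul(-5, 26))), -4720), Rational(1, 2)) = Pow(Add(Add(-100, Mul(-4, -208, -130)), -4720), Rational(1, 2)) = Pow(Add(Add(-100, -108160), -4720), Rational(1, 2)) = Pow(Add(-108260, -4720), Rational(1, 2)) = Pow(-112980, Rational(1, 2)) = Mul(2, I, Pow(28245, Rational(1, 2)))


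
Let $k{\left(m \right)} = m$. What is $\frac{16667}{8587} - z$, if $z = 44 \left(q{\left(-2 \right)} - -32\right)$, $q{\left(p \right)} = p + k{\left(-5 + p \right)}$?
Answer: $- \frac{8673377}{8587} \approx -1010.1$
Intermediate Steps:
$q{\left(p \right)} = -5 + 2 p$ ($q{\left(p \right)} = p + \left(-5 + p\right) = -5 + 2 p$)
$z = 1012$ ($z = 44 \left(\left(-5 + 2 \left(-2\right)\right) - -32\right) = 44 \left(\left(-5 - 4\right) + 32\right) = 44 \left(-9 + 32\right) = 44 \cdot 23 = 1012$)
$\frac{16667}{8587} - z = \frac{16667}{8587} - 1012 = - \frac{8673377}{8587}$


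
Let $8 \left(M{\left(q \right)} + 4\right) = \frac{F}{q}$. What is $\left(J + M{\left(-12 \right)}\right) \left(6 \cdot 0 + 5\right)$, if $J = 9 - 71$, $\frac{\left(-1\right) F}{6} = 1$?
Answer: $- \frac{5275}{16} \approx -329.69$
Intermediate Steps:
$F = -6$ ($F = \left(-6\right) 1 = -6$)
$M{\left(q \right)} = -4 - \frac{3}{4 q}$ ($M{\left(q \right)} = -4 + \frac{\left(-6\right) \frac{1}{q}}{8} = -4 - \frac{3}{4 q}$)
$J = -62$ ($J = 9 - 71 = -62$)
$\left(J + M{\left(-12 \right)}\right) \left(6 \cdot 0 + 5\right) = \left(-62 - \left(4 + \frac{3}{4 \left(-12\right)}\right)\right) \left(6 \cdot 0 + 5\right) = \left(-62 - \frac{63}{16}\right) \left(0 + 5\right) = \left(-62 + \left(-4 + \frac{1}{16}\right)\right) 5 = \left(-62 - \frac{63}{16}\right) 5 = \left(- \frac{1055}{16}\right) 5 = - \frac{5275}{16}$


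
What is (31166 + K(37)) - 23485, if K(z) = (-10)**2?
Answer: 7781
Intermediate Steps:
K(z) = 100
(31166 + K(37)) - 23485 = (31166 + 100) - 23485 = 31266 - 23485 = 7781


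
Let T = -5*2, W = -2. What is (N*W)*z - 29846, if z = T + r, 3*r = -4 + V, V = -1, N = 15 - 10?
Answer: -89188/3 ≈ -29729.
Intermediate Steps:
N = 5
r = -5/3 (r = (-4 - 1)/3 = (⅓)*(-5) = -5/3 ≈ -1.6667)
T = -10
z = -35/3 (z = -10 - 5/3 = -35/3 ≈ -11.667)
(N*W)*z - 29846 = (5*(-2))*(-35/3) - 29846 = -10*(-35/3) - 29846 = 350/3 - 29846 = -89188/3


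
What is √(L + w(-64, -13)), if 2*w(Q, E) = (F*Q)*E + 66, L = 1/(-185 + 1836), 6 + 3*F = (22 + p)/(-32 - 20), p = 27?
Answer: 2*I*√5701690527/4953 ≈ 30.49*I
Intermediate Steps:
F = -361/156 (F = -2 + ((22 + 27)/(-32 - 20))/3 = -2 + (49/(-52))/3 = -2 + (49*(-1/52))/3 = -2 + (⅓)*(-49/52) = -2 - 49/156 = -361/156 ≈ -2.3141)
L = 1/1651 ≈ 0.00060569
w(Q, E) = 33 - 361*E*Q/312 (w(Q, E) = ((-361*Q/156)*E + 66)/2 = (-361*E*Q/156 + 66)/2 = (66 - 361*E*Q/156)/2 = 33 - 361*E*Q/312)
√(L + w(-64, -13)) = √(1/1651 + (33 - 361/312*(-13)*(-64))) = √(1/1651 + (33 - 2888/3)) = √(1/1651 - 2789/3) = √(-4604636/4953) = 2*I*√5701690527/4953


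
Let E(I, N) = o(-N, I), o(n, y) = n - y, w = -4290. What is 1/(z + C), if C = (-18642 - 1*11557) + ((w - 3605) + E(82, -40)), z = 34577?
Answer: -1/3559 ≈ -0.00028098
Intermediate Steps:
E(I, N) = -I - N (E(I, N) = -N - I = -I - N)
C = -38136 (C = (-18642 - 1*11557) + ((-4290 - 3605) + (-1*82 - 1*(-40))) = (-18642 - 11557) + (-7895 + (-82 + 40)) = -30199 + (-7895 - 42) = -30199 - 7937 = -38136)
1/(z + C) = 1/(34577 - 38136) = 1/(-3559) = -1/3559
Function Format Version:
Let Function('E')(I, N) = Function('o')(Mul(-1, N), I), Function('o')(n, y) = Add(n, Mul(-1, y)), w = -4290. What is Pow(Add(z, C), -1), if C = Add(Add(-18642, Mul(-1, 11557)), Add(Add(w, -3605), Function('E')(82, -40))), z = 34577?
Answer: Rational(-1, 3559) ≈ -0.00028098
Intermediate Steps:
Function('E')(I, N) = Add(Mul(-1, I), Mul(-1, N)) (Function('E')(I, N) = Add(Mul(-1, N), Mul(-1, I)) = Add(Mul(-1, I), Mul(-1, N)))
C = -38136 (C = Add(Add(-18642, Mul(-1, 11557)), Add(Add(-4290, -3605), Add(Mul(-1, 82), Mul(-1, -40)))) = Add(Add(-18642, -11557), Add(-7895, Add(-82, 40))) = Add(-30199, Add(-7895, -42)) = Add(-30199, -7937) = -38136)
Pow(Add(z, C), -1) = Pow(Add(34577, -38136), -1) = Pow(-3559, -1) = Rational(-1, 3559)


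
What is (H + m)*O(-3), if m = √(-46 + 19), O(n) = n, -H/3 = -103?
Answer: -927 - 9*I*√3 ≈ -927.0 - 15.588*I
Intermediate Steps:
H = 309 (H = -3*(-103) = 309)
m = 3*I*√3 (m = √(-27) = 3*I*√3 ≈ 5.1962*I)
(H + m)*O(-3) = (309 + 3*I*√3)*(-3) = -927 - 9*I*√3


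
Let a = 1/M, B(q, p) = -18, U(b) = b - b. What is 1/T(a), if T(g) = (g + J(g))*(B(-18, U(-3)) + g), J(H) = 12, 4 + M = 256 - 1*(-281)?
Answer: -284089/61366421 ≈ -0.0046294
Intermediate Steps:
U(b) = 0
M = 533 (M = -4 + (256 - 1*(-281)) = -4 + (256 + 281) = -4 + 537 = 533)
a = 1/533 ≈ 0.0018762
T(g) = (-18 + g)*(12 + g) (T(g) = (g + 12)*(-18 + g) = (12 + g)*(-18 + g) = (-18 + g)*(12 + g))
1/T(a) = 1/(-216 + (1/533)**2 - 6*1/533) = 1/(-216 + 1/284089 - 6/533) = 1/(-61366421/284089) = -284089/61366421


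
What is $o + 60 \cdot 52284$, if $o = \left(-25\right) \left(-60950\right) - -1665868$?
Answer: $6326658$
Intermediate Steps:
$o = 3189618$ ($o = 1523750 + 1665868 = 3189618$)
$o + 60 \cdot 52284 = 3189618 + 60 \cdot 52284 = 3189618 + 3137040 = 6326658$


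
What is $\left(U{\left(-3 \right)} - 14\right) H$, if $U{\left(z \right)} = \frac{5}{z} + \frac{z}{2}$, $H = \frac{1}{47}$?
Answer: $- \frac{103}{282} \approx -0.36525$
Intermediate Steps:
$H = \frac{1}{47} \approx 0.021277$
$U{\left(z \right)} = \frac{z}{2} + \frac{5}{z}$ ($U{\left(z \right)} = \frac{5}{z} + z \frac{1}{2} = \frac{5}{z} + \frac{z}{2} = \frac{z}{2} + \frac{5}{z}$)
$\left(U{\left(-3 \right)} - 14\right) H = \left(\left(\frac{1}{2} \left(-3\right) + \frac{5}{-3}\right) - 14\right) \frac{1}{47} = \left(\left(- \frac{3}{2} + 5 \left(- \frac{1}{3}\right)\right) - 14\right) \frac{1}{47} = \left(\left(- \frac{3}{2} - \frac{5}{3}\right) - 14\right) \frac{1}{47} = \left(- \frac{19}{6} - 14\right) \frac{1}{47} = \left(- \frac{103}{6}\right) \frac{1}{47} = - \frac{103}{282}$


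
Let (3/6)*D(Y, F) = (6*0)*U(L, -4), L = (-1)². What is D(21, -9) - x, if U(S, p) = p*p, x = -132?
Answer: 132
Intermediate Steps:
L = 1
U(S, p) = p²
D(Y, F) = 0 (D(Y, F) = 2*((6*0)*(-4)²) = 2*(0*16) = 2*0 = 0)
D(21, -9) - x = 0 - 1*(-132) = 0 + 132 = 132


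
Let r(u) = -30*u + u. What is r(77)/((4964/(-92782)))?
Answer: 103591103/2482 ≈ 41737.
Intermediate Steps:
r(u) = -29*u
r(77)/((4964/(-92782))) = (-29*77)/((4964/(-92782))) = -2233/(4964*(-1/92782)) = -2233/(-2482/46391) = -2233*(-46391/2482) = 103591103/2482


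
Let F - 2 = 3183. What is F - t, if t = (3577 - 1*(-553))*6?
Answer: -21595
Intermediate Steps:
t = 24780 (t = (3577 + 553)*6 = 4130*6 = 24780)
F = 3185 (F = 2 + 3183 = 3185)
F - t = 3185 - 1*24780 = 3185 - 24780 = -21595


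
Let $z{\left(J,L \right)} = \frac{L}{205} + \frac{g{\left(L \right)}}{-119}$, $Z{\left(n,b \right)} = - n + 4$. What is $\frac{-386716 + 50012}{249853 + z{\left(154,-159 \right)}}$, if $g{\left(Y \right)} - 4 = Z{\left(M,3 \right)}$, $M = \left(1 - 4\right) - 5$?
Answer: $- \frac{4106947040}{3047570867} \approx -1.3476$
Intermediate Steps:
$M = -8$ ($M = -3 - 5 = -8$)
$Z{\left(n,b \right)} = 4 - n$
$g{\left(Y \right)} = 16$ ($g{\left(Y \right)} = 4 + \left(4 - -8\right) = 4 + \left(4 + 8\right) = 4 + 12 = 16$)
$z{\left(J,L \right)} = - \frac{16}{119} + \frac{L}{205}$ ($z{\left(J,L \right)} = \frac{L}{205} + \frac{16}{-119} = L \frac{1}{205} + 16 \left(- \frac{1}{119}\right) = \frac{L}{205} - \frac{16}{119} = - \frac{16}{119} + \frac{L}{205}$)
$\frac{-386716 + 50012}{249853 + z{\left(154,-159 \right)}} = \frac{-386716 + 50012}{249853 + \left(- \frac{16}{119} + \frac{1}{205} \left(-159\right)\right)} = - \frac{336704}{249853 - \frac{22201}{24395}} = - \frac{336704}{\frac{6095141734}{24395}} = \left(-336704\right) \frac{24395}{6095141734} = - \frac{4106947040}{3047570867}$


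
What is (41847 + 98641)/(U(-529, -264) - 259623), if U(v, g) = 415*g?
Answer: -140488/369183 ≈ -0.38054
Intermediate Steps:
(41847 + 98641)/(U(-529, -264) - 259623) = (41847 + 98641)/(415*(-264) - 259623) = 140488/(-109560 - 259623) = 140488/(-369183) = 140488*(-1/369183) = -140488/369183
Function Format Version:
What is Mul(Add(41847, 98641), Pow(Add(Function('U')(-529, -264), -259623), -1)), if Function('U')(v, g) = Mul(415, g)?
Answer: Rational(-140488, 369183) ≈ -0.38054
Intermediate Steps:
Mul(Add(41847, 98641), Pow(Add(Function('U')(-529, -264), -259623), -1)) = Mul(Add(41847, 98641), Pow(Add(Mul(415, -264), -259623), -1)) = Mul(140488, Pow(Add(-109560, -259623), -1)) = Mul(140488, Pow(-369183, -1)) = Mul(140488, Rational(-1, 369183)) = Rational(-140488, 369183)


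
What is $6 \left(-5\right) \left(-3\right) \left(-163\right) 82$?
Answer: $-1202940$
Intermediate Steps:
$6 \left(-5\right) \left(-3\right) \left(-163\right) 82 = \left(-30\right) \left(-3\right) \left(-163\right) 82 = 90 \left(-163\right) 82 = \left(-14670\right) 82 = -1202940$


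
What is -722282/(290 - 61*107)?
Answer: 65662/567 ≈ 115.81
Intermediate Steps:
-722282/(290 - 61*107) = -722282/(290 - 6527) = -722282/(-6237) = -722282*(-1/6237) = 65662/567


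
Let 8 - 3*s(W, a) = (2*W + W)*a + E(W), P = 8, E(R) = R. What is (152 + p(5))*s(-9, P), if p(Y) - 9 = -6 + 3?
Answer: 36814/3 ≈ 12271.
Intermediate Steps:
s(W, a) = 8/3 - W/3 - W*a (s(W, a) = 8/3 - ((2*W + W)*a + W)/3 = 8/3 - ((3*W)*a + W)/3 = 8/3 - (3*W*a + W)/3 = 8/3 - (W + 3*W*a)/3 = 8/3 + (-W/3 - W*a) = 8/3 - W/3 - W*a)
p(Y) = 6 (p(Y) = 9 + (-6 + 3) = 9 - 3 = 6)
(152 + p(5))*s(-9, P) = (152 + 6)*(8/3 - ⅓*(-9) - 1*(-9)*8) = 158*(8/3 + 3 + 72) = 158*(233/3) = 36814/3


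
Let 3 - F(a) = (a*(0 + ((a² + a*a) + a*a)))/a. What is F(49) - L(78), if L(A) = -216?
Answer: -6984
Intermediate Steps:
F(a) = 3 - 3*a² (F(a) = 3 - a*(0 + ((a² + a*a) + a*a))/a = 3 - a*(0 + ((a² + a²) + a²))/a = 3 - a*(0 + (2*a² + a²))/a = 3 - a*(0 + 3*a²)/a = 3 - a*(3*a²)/a = 3 - 3*a³/a = 3 - 3*a²)
F(49) - L(78) = (3 - 3*49²) - 1*(-216) = (3 - 3*2401) + 216 = (3 - 7203) + 216 = -7200 + 216 = -6984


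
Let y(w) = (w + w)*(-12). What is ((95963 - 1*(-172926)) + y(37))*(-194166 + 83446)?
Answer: -29673070720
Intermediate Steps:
y(w) = -24*w (y(w) = (2*w)*(-12) = -24*w)
((95963 - 1*(-172926)) + y(37))*(-194166 + 83446) = ((95963 - 1*(-172926)) - 24*37)*(-194166 + 83446) = ((95963 + 172926) - 888)*(-110720) = (268889 - 888)*(-110720) = 268001*(-110720) = -29673070720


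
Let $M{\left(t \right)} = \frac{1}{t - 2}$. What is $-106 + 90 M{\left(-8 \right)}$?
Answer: $-115$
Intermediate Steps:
$M{\left(t \right)} = \frac{1}{-2 + t}$
$-106 + 90 M{\left(-8 \right)} = -106 + \frac{90}{-2 - 8} = -106 + \frac{90}{-10} = -106 + 90 \left(- \frac{1}{10}\right) = -106 - 9 = -115$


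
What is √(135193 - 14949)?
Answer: 2*√30061 ≈ 346.76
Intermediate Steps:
√(135193 - 14949) = √120244 = 2*√30061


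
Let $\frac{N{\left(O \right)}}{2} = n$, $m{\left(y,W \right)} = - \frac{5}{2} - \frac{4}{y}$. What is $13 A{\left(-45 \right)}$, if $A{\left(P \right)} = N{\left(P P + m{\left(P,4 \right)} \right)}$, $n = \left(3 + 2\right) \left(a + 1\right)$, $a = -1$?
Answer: $0$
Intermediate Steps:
$m{\left(y,W \right)} = - \frac{5}{2} - \frac{4}{y}$ ($m{\left(y,W \right)} = \left(-5\right) \frac{1}{2} - \frac{4}{y} = - \frac{5}{2} - \frac{4}{y}$)
$n = 0$ ($n = \left(3 + 2\right) \left(-1 + 1\right) = 5 \cdot 0 = 0$)
$N{\left(O \right)} = 0$ ($N{\left(O \right)} = 2 \cdot 0 = 0$)
$A{\left(P \right)} = 0$
$13 A{\left(-45 \right)} = 13 \cdot 0 = 0$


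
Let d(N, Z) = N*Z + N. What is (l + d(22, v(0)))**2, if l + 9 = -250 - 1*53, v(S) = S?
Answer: 84100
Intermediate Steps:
d(N, Z) = N + N*Z
l = -312 (l = -9 + (-250 - 1*53) = -9 + (-250 - 53) = -9 - 303 = -312)
(l + d(22, v(0)))**2 = (-312 + 22*(1 + 0))**2 = (-312 + 22*1)**2 = (-312 + 22)**2 = (-290)**2 = 84100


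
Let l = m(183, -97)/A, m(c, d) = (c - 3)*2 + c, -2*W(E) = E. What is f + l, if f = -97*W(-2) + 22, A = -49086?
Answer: -1227331/16362 ≈ -75.011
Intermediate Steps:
W(E) = -E/2
m(c, d) = -6 + 3*c (m(c, d) = (-3 + c)*2 + c = (-6 + 2*c) + c = -6 + 3*c)
l = -181/16362 (l = (-6 + 3*183)/(-49086) = (-6 + 549)*(-1/49086) = 543*(-1/49086) = -181/16362 ≈ -0.011062)
f = -75 (f = -(-97)*(-2)/2 + 22 = -97*1 + 22 = -97 + 22 = -75)
f + l = -75 - 181/16362 = -1227331/16362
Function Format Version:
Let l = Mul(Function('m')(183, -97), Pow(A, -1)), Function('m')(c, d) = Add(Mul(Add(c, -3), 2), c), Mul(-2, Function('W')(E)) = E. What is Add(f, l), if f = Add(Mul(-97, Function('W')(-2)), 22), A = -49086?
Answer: Rational(-1227331, 16362) ≈ -75.011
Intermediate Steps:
Function('W')(E) = Mul(Rational(-1, 2), E)
Function('m')(c, d) = Add(-6, Mul(3, c)) (Function('m')(c, d) = Add(Mul(Add(-3, c), 2), c) = Add(Add(-6, Mul(2, c)), c) = Add(-6, Mul(3, c)))
l = Rational(-181, 16362) (l = Mul(Add(-6, Mul(3, 183)), Pow(-49086, -1)) = Mul(Add(-6, 549), Rational(-1, 49086)) = Mul(543, Rational(-1, 49086)) = Rational(-181, 16362) ≈ -0.011062)
f = -75 (f = Add(Mul(-97, Mul(Rational(-1, 2), -2)), 22) = Add(Mul(-97, 1), 22) = Add(-97, 22) = -75)
Add(f, l) = Add(-75, Rational(-181, 16362)) = Rational(-1227331, 16362)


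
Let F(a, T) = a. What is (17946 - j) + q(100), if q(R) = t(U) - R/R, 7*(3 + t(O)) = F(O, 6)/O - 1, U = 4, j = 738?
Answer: 17204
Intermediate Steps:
t(O) = -3 (t(O) = -3 + (O/O - 1)/7 = -3 + (1 - 1)/7 = -3 + (⅐)*0 = -3 + 0 = -3)
q(R) = -4 (q(R) = -3 - R/R = -3 - 1*1 = -3 - 1 = -4)
(17946 - j) + q(100) = (17946 - 1*738) - 4 = (17946 - 738) - 4 = 17208 - 4 = 17204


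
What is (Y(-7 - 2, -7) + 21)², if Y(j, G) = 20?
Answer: 1681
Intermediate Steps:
(Y(-7 - 2, -7) + 21)² = (20 + 21)² = 41² = 1681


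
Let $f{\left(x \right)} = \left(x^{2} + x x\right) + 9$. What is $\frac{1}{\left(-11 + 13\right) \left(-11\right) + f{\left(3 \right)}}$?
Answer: $\frac{1}{5} \approx 0.2$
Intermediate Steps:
$f{\left(x \right)} = 9 + 2 x^{2}$ ($f{\left(x \right)} = \left(x^{2} + x^{2}\right) + 9 = 2 x^{2} + 9 = 9 + 2 x^{2}$)
$\frac{1}{\left(-11 + 13\right) \left(-11\right) + f{\left(3 \right)}} = \frac{1}{\left(-11 + 13\right) \left(-11\right) + \left(9 + 2 \cdot 3^{2}\right)} = \frac{1}{2 \left(-11\right) + \left(9 + 2 \cdot 9\right)} = \frac{1}{-22 + \left(9 + 18\right)} = \frac{1}{-22 + 27} = \frac{1}{5}$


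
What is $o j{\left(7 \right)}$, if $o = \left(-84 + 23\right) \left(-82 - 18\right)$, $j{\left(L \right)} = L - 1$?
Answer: $36600$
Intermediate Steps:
$j{\left(L \right)} = -1 + L$ ($j{\left(L \right)} = L - 1 = -1 + L$)
$o = 6100$ ($o = \left(-61\right) \left(-100\right) = 6100$)
$o j{\left(7 \right)} = 6100 \left(-1 + 7\right) = 6100 \cdot 6 = 36600$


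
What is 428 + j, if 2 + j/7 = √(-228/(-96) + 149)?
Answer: 414 + 7*√2422/4 ≈ 500.12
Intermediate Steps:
j = -14 + 7*√2422/4 (j = -14 + 7*√(-228/(-96) + 149) = -14 + 7*√(-228*(-1/96) + 149) = -14 + 7*√(19/8 + 149) = -14 + 7*√(1211/8) = -14 + 7*(√2422/4) = -14 + 7*√2422/4 ≈ 72.124)
428 + j = 428 + (-14 + 7*√2422/4) = 414 + 7*√2422/4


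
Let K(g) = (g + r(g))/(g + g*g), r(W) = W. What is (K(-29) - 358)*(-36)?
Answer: 90234/7 ≈ 12891.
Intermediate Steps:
K(g) = 2*g/(g + g**2) (K(g) = (g + g)/(g + g*g) = (2*g)/(g + g**2) = 2*g/(g + g**2))
(K(-29) - 358)*(-36) = (2/(1 - 29) - 358)*(-36) = (2/(-28) - 358)*(-36) = (2*(-1/28) - 358)*(-36) = (-1/14 - 358)*(-36) = -5013/14*(-36) = 90234/7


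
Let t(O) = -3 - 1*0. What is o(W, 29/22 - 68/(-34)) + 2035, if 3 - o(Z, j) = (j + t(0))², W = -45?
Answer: 986343/484 ≈ 2037.9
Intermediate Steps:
t(O) = -3 (t(O) = -3 + 0 = -3)
o(Z, j) = 3 - (-3 + j)² (o(Z, j) = 3 - (j - 3)² = 3 - (-3 + j)²)
o(W, 29/22 - 68/(-34)) + 2035 = (3 - (-3 + (29/22 - 68/(-34)))²) + 2035 = (3 - (-3 + (29*(1/22) - 68*(-1/34)))²) + 2035 = (3 - (-3 + (29/22 + 2))²) + 2035 = (3 - (-3 + 73/22)²) + 2035 = (3 - (7/22)²) + 2035 = (3 - 1*49/484) + 2035 = (3 - 49/484) + 2035 = 1403/484 + 2035 = 986343/484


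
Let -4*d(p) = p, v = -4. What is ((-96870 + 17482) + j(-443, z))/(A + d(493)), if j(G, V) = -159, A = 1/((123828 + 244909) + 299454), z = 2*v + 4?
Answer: 212610357908/329418159 ≈ 645.41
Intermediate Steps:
z = -4 (z = 2*(-4) + 4 = -8 + 4 = -4)
d(p) = -p/4
A = 1/668191 (A = 1/(368737 + 299454) = 1/668191 ≈ 1.4966e-6)
((-96870 + 17482) + j(-443, z))/(A + d(493)) = ((-96870 + 17482) - 159)/(1/668191 - ¼*493) = (-79388 - 159)/(1/668191 - 493/4) = -79547/(-329418159/2672764) = -79547*(-2672764/329418159) = 212610357908/329418159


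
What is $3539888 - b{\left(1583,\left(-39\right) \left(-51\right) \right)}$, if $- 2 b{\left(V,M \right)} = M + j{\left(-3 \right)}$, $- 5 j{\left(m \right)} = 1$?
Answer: $\frac{17704412}{5} \approx 3.5409 \cdot 10^{6}$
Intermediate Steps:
$j{\left(m \right)} = - \frac{1}{5}$ ($j{\left(m \right)} = \left(- \frac{1}{5}\right) 1 = - \frac{1}{5}$)
$b{\left(V,M \right)} = \frac{1}{10} - \frac{M}{2}$ ($b{\left(V,M \right)} = - \frac{M - \frac{1}{5}}{2} = - \frac{- \frac{1}{5} + M}{2} = \frac{1}{10} - \frac{M}{2}$)
$3539888 - b{\left(1583,\left(-39\right) \left(-51\right) \right)} = 3539888 - \left(\frac{1}{10} - \frac{\left(-39\right) \left(-51\right)}{2}\right) = 3539888 - \left(\frac{1}{10} - \frac{1989}{2}\right) = 3539888 - - \frac{4972}{5} = 3539888 + \frac{4972}{5} = \frac{17704412}{5}$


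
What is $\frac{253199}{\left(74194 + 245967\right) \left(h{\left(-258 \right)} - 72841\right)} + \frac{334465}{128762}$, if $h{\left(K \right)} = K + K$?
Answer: $\frac{7855229270380167}{3024110831519474} \approx 2.5975$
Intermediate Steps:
$h{\left(K \right)} = 2 K$
$\frac{253199}{\left(74194 + 245967\right) \left(h{\left(-258 \right)} - 72841\right)} + \frac{334465}{128762} = \frac{253199}{\left(74194 + 245967\right) \left(2 \left(-258\right) - 72841\right)} + \frac{334465}{128762} = \frac{253199}{320161 \left(-516 - 72841\right)} + 334465 \cdot \frac{1}{128762} = \frac{253199}{320161 \left(-73357\right)} + \frac{334465}{128762} = \frac{253199}{-23486050477} + \frac{334465}{128762} = 253199 \left(- \frac{1}{23486050477}\right) + \frac{334465}{128762} = - \frac{253199}{23486050477} + \frac{334465}{128762} = \frac{7855229270380167}{3024110831519474}$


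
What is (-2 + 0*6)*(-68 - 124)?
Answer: 384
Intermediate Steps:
(-2 + 0*6)*(-68 - 124) = (-2 + 0)*(-192) = -2*(-192) = 384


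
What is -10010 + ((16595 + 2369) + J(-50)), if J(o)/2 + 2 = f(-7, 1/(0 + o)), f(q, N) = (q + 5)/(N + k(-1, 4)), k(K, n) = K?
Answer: 456650/51 ≈ 8953.9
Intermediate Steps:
f(q, N) = (5 + q)/(-1 + N) (f(q, N) = (q + 5)/(N - 1) = (5 + q)/(-1 + N))
J(o) = -4 - 4/(-1 + 1/o) (J(o) = -4 + 2*((5 - 7)/(-1 + 1/(0 + o))) = -4 + 2*(-2/(-1 + 1/o)) = -4 - 4/(-1 + 1/o))
-10010 + ((16595 + 2369) + J(-50)) = -10010 + ((16595 + 2369) + 4/(-1 - 50)) = -10010 + (18964 + 4/(-51)) = -10010 + (18964 + 4*(-1/51)) = -10010 + (18964 - 4/51) = -10010 + 967160/51 = 456650/51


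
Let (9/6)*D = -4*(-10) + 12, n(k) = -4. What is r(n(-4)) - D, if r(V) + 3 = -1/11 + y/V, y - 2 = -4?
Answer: -2459/66 ≈ -37.258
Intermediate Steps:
y = -2 (y = 2 - 4 = -2)
r(V) = -34/11 - 2/V (r(V) = -3 + (-1/11 - 2/V) = -34/11 - 2/V)
D = 104/3 (D = 2*(-4*(-10) + 12)/3 = 2*(40 + 12)/3 = (2/3)*52 = 104/3 ≈ 34.667)
r(n(-4)) - D = (-34/11 - 2/(-4)) - 1*104/3 = (-34/11 - 2*(-1/4)) - 104/3 = (-34/11 + 1/2) - 104/3 = -57/22 - 104/3 = -2459/66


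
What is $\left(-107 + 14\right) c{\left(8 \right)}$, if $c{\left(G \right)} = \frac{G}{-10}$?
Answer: $\frac{372}{5} \approx 74.4$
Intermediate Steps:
$c{\left(G \right)} = - \frac{G}{10}$ ($c{\left(G \right)} = G \left(- \frac{1}{10}\right) = - \frac{G}{10}$)
$\left(-107 + 14\right) c{\left(8 \right)} = \left(-107 + 14\right) \left(\left(- \frac{1}{10}\right) 8\right) = \left(-93\right) \left(- \frac{4}{5}\right) = \frac{372}{5}$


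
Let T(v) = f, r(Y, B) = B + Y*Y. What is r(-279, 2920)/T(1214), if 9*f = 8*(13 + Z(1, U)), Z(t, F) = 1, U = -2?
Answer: 726849/112 ≈ 6489.7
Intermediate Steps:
r(Y, B) = B + Y²
f = 112/9 (f = (8*(13 + 1))/9 = (8*14)/9 = (⅑)*112 = 112/9 ≈ 12.444)
T(v) = 112/9
r(-279, 2920)/T(1214) = (2920 + (-279)²)/(112/9) = (2920 + 77841)*(9/112) = 80761*(9/112) = 726849/112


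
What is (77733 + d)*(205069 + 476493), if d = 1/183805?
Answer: 9737962974251092/183805 ≈ 5.2980e+10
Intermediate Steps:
d = 1/183805 ≈ 5.4405e-6
(77733 + d)*(205069 + 476493) = (77733 + 1/183805)*(205069 + 476493) = (14287714066/183805)*681562 = 9737962974251092/183805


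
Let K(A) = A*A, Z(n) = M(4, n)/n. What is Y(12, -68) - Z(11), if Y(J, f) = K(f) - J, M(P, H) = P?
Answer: 50728/11 ≈ 4611.6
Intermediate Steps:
Z(n) = 4/n
K(A) = A²
Y(J, f) = f² - J
Y(12, -68) - Z(11) = ((-68)² - 1*12) - 4/11 = (4624 - 12) - 4/11 = 4612 - 1*4/11 = 4612 - 4/11 = 50728/11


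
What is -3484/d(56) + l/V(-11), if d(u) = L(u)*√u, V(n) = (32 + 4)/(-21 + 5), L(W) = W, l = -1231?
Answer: 4924/9 - 871*√14/392 ≈ 538.80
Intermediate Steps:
V(n) = -9/4 (V(n) = 36/(-16) = 36*(-1/16) = -9/4)
d(u) = u^(3/2) (d(u) = u*√u = u^(3/2))
-3484/d(56) + l/V(-11) = -3484*√14/1568 - 1231/(-9/4) = -3484*√14/1568 - 1231*(-4/9) = -871*√14/392 + 4924/9 = 4924/9 - 871*√14/392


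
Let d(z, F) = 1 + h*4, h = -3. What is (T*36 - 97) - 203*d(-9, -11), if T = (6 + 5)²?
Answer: 6492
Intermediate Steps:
d(z, F) = -11 (d(z, F) = 1 - 3*4 = 1 - 12 = -11)
T = 121 (T = 11² = 121)
(T*36 - 97) - 203*d(-9, -11) = (121*36 - 97) - 203*(-11) = (4356 - 97) + 2233 = 4259 + 2233 = 6492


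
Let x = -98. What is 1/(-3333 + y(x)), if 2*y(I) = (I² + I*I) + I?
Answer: 1/6222 ≈ 0.00016072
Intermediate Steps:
y(I) = I² + I/2 (y(I) = ((I² + I*I) + I)/2 = ((I² + I²) + I)/2 = (2*I² + I)/2 = (I + 2*I²)/2 = I² + I/2)
1/(-3333 + y(x)) = 1/(-3333 - 98*(½ - 98)) = 1/(-3333 - 98*(-195/2)) = 1/(-3333 + 9555) = 1/6222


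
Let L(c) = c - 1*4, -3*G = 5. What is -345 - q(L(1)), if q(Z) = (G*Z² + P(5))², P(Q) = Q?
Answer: -445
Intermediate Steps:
G = -5/3 (G = -⅓*5 = -5/3 ≈ -1.6667)
L(c) = -4 + c (L(c) = c - 4 = -4 + c)
q(Z) = (5 - 5*Z²/3)² (q(Z) = (-5*Z²/3 + 5)² = (5 - 5*Z²/3)²)
-345 - q(L(1)) = -345 - 25*(-3 + (-4 + 1)²)²/9 = -345 - 25*(-3 + (-3)²)²/9 = -345 - 25*(-3 + 9)²/9 = -345 - 25*6²/9 = -345 - 25*36/9 = -345 - 1*100 = -345 - 100 = -445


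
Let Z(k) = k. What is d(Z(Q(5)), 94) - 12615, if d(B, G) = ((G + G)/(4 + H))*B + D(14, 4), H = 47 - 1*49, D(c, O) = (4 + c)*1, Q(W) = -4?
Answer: -12973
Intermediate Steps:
D(c, O) = 4 + c
H = -2 (H = 47 - 49 = -2)
d(B, G) = 18 + B*G (d(B, G) = ((G + G)/(4 - 2))*B + (4 + 14) = ((2*G)/2)*B + 18 = ((2*G)*(1/2))*B + 18 = G*B + 18 = B*G + 18 = 18 + B*G)
d(Z(Q(5)), 94) - 12615 = (18 - 4*94) - 12615 = (18 - 376) - 12615 = -358 - 12615 = -12973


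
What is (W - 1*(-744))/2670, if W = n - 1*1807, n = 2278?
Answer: 81/178 ≈ 0.45506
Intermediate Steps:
W = 471 (W = 2278 - 1*1807 = 2278 - 1807 = 471)
(W - 1*(-744))/2670 = (471 - 1*(-744))/2670 = (471 + 744)*(1/2670) = 1215*(1/2670) = 81/178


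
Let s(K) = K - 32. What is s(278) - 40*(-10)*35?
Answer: 14246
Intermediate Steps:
s(K) = -32 + K
s(278) - 40*(-10)*35 = (-32 + 278) - 40*(-10)*35 = 246 - (-400)*35 = 246 - 1*(-14000) = 246 + 14000 = 14246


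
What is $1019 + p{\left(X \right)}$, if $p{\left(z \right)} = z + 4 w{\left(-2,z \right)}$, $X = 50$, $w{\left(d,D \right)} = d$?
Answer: $1061$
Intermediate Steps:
$p{\left(z \right)} = -8 + z$ ($p{\left(z \right)} = z + 4 \left(-2\right) = z - 8 = -8 + z$)
$1019 + p{\left(X \right)} = 1019 + \left(-8 + 50\right) = 1019 + 42 = 1061$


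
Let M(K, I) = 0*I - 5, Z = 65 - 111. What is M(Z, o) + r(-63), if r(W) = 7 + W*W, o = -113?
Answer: 3971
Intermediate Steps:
r(W) = 7 + W**2
Z = -46
M(K, I) = -5 (M(K, I) = 0 - 5 = -5)
M(Z, o) + r(-63) = -5 + (7 + (-63)**2) = -5 + (7 + 3969) = -5 + 3976 = 3971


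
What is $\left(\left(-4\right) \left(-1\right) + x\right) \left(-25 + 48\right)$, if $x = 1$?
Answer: $115$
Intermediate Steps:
$\left(\left(-4\right) \left(-1\right) + x\right) \left(-25 + 48\right) = \left(\left(-4\right) \left(-1\right) + 1\right) \left(-25 + 48\right) = \left(4 + 1\right) 23 = 5 \cdot 23 = 115$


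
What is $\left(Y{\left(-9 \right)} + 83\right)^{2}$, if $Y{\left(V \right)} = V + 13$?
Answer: $7569$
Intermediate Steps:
$Y{\left(V \right)} = 13 + V$
$\left(Y{\left(-9 \right)} + 83\right)^{2} = \left(\left(13 - 9\right) + 83\right)^{2} = \left(4 + 83\right)^{2} = 87^{2} = 7569$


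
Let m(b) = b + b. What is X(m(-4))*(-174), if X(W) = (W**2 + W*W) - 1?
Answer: -22098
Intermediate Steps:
m(b) = 2*b
X(W) = -1 + 2*W**2 (X(W) = (W**2 + W**2) - 1 = 2*W**2 - 1 = -1 + 2*W**2)
X(m(-4))*(-174) = (-1 + 2*(2*(-4))**2)*(-174) = (-1 + 2*(-8)**2)*(-174) = (-1 + 2*64)*(-174) = (-1 + 128)*(-174) = 127*(-174) = -22098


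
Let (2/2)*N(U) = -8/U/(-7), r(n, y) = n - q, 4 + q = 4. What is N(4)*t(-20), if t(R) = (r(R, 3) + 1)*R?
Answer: 760/7 ≈ 108.57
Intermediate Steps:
q = 0 (q = -4 + 4 = 0)
r(n, y) = n (r(n, y) = n - 1*0 = n + 0 = n)
N(U) = 8/(7*U) (N(U) = -8/U/(-7) = -8/U*(-⅐) = 8/(7*U))
t(R) = R*(1 + R) (t(R) = (R + 1)*R = (1 + R)*R = R*(1 + R))
N(4)*t(-20) = ((8/7)/4)*(-20*(1 - 20)) = ((8/7)*(¼))*(-20*(-19)) = (2/7)*380 = 760/7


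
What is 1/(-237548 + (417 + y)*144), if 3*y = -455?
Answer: -1/199340 ≈ -5.0166e-6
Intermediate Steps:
y = -455/3 (y = (⅓)*(-455) = -455/3 ≈ -151.67)
1/(-237548 + (417 + y)*144) = 1/(-237548 + (417 - 455/3)*144) = 1/(-237548 + (796/3)*144) = 1/(-237548 + 38208) = 1/(-199340) = -1/199340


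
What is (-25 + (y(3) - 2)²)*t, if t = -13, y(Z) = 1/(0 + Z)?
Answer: 2600/9 ≈ 288.89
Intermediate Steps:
y(Z) = 1/Z
(-25 + (y(3) - 2)²)*t = (-25 + (1/3 - 2)²)*(-13) = (-25 + (⅓ - 2)²)*(-13) = (-25 + (-5/3)²)*(-13) = (-25 + 25/9)*(-13) = -200/9*(-13) = 2600/9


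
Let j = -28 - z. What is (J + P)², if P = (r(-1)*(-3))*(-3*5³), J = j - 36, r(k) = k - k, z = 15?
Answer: 6241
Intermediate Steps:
j = -43 (j = -28 - 1*15 = -28 - 15 = -43)
r(k) = 0
J = -79 (J = -43 - 36 = -79)
P = 0 (P = (0*(-3))*(-3*5³) = 0*(-3*125) = 0*(-375) = 0)
(J + P)² = (-79 + 0)² = (-79)² = 6241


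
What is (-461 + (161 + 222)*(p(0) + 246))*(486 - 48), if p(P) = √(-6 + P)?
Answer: 41065566 + 167754*I*√6 ≈ 4.1066e+7 + 4.1091e+5*I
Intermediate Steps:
(-461 + (161 + 222)*(p(0) + 246))*(486 - 48) = (-461 + (161 + 222)*(√(-6 + 0) + 246))*(486 - 48) = (-461 + 383*(√(-6) + 246))*438 = (-461 + 383*(I*√6 + 246))*438 = (-461 + 383*(246 + I*√6))*438 = (-461 + (94218 + 383*I*√6))*438 = (93757 + 383*I*√6)*438 = 41065566 + 167754*I*√6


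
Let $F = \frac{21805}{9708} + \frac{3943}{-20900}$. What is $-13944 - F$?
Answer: $- \frac{176851000166}{12681075} \approx -13946.0$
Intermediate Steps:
$F = \frac{26090366}{12681075}$ ($F = 21805 \cdot \frac{1}{9708} + 3943 \left(- \frac{1}{20900}\right) = \frac{21805}{9708} - \frac{3943}{20900} = \frac{26090366}{12681075} \approx 2.0574$)
$-13944 - F = -13944 - \frac{26090366}{12681075} = - \frac{176851000166}{12681075}$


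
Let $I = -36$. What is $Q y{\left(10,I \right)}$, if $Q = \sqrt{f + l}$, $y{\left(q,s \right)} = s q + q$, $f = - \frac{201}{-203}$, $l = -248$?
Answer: $- \frac{50 i \sqrt{10179029}}{29} \approx - 5500.8 i$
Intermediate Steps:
$f = \frac{201}{203}$ ($f = \left(-201\right) \left(- \frac{1}{203}\right) = \frac{201}{203} \approx 0.99015$)
$y{\left(q,s \right)} = q + q s$ ($y{\left(q,s \right)} = q s + q = q + q s$)
$Q = \frac{i \sqrt{10179029}}{203}$ ($Q = \sqrt{\frac{201}{203} - 248} = \sqrt{- \frac{50143}{203}} = \frac{i \sqrt{10179029}}{203} \approx 15.717 i$)
$Q y{\left(10,I \right)} = \frac{i \sqrt{10179029}}{203} \cdot 10 \left(1 - 36\right) = \frac{i \sqrt{10179029}}{203} \cdot 10 \left(-35\right) = \frac{i \sqrt{10179029}}{203} \left(-350\right) = - \frac{50 i \sqrt{10179029}}{29}$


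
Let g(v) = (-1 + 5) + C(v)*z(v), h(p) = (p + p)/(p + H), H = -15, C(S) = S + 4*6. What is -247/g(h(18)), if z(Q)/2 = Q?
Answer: -247/868 ≈ -0.28456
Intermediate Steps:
C(S) = 24 + S (C(S) = S + 24 = 24 + S)
z(Q) = 2*Q
h(p) = 2*p/(-15 + p) (h(p) = (p + p)/(p - 15) = (2*p)/(-15 + p) = 2*p/(-15 + p))
g(v) = 4 + 2*v*(24 + v) (g(v) = (-1 + 5) + (24 + v)*(2*v) = 4 + 2*v*(24 + v))
-247/g(h(18)) = -247/(4 + 2*(2*18/(-15 + 18))*(24 + 2*18/(-15 + 18))) = -247/(4 + 2*(2*18/3)*(24 + 2*18/3)) = -247/(4 + 2*(2*18*(⅓))*(24 + 2*18*(⅓))) = -247/(4 + 2*12*(24 + 12)) = -247/(4 + 2*12*36) = -247/(4 + 864) = -247/868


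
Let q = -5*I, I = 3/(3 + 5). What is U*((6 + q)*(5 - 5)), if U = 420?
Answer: 0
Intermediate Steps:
I = 3/8 ≈ 0.37500
q = -15/8 (q = -5*3/8 = -15/8 ≈ -1.8750)
U*((6 + q)*(5 - 5)) = 420*((6 - 15/8)*(5 - 5)) = 420*((33/8)*0) = 420*0 = 0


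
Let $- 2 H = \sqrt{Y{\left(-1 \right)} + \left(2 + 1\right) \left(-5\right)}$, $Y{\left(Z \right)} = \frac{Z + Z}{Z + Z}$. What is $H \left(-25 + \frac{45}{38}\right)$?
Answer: $\frac{905 i \sqrt{14}}{76} \approx 44.555 i$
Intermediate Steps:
$Y{\left(Z \right)} = 1$ ($Y{\left(Z \right)} = \frac{2 Z}{2 Z} = 2 Z \frac{1}{2 Z} = 1$)
$H = - \frac{i \sqrt{14}}{2}$ ($H = - \frac{\sqrt{1 + \left(2 + 1\right) \left(-5\right)}}{2} = - \frac{\sqrt{1 + 3 \left(-5\right)}}{2} = - \frac{\sqrt{1 - 15}}{2} = - \frac{\sqrt{-14}}{2} = - \frac{i \sqrt{14}}{2} \approx - 1.8708 i$)
$H \left(-25 + \frac{45}{38}\right) = - \frac{i \sqrt{14}}{2} \left(-25 + \frac{45}{38}\right) = - \frac{i \sqrt{14}}{2} \left(- \frac{905}{38}\right) = \frac{905 i \sqrt{14}}{76}$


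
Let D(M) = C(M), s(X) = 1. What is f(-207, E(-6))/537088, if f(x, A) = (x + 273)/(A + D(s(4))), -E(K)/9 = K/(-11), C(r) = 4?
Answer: -363/2685440 ≈ -0.00013517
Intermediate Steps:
E(K) = 9*K/11 (E(K) = -9*K/(-11) = -9*K*(-1)/11 = -(-9)*K/11 = 9*K/11)
D(M) = 4
f(x, A) = (273 + x)/(4 + A) (f(x, A) = (x + 273)/(A + 4) = (273 + x)/(4 + A))
f(-207, E(-6))/537088 = ((273 - 207)/(4 + (9/11)*(-6)))/537088 = (66/(4 - 54/11))*(1/537088) = (66/(-10/11))*(1/537088) = -11/10*66*(1/537088) = -363/5*1/537088 = -363/2685440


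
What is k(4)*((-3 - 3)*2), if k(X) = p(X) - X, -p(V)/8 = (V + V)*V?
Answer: 3120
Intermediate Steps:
p(V) = -16*V² (p(V) = -8*(V + V)*V = -8*2*V*V = -16*V²)
k(X) = -X - 16*X² (k(X) = -16*X² - X = -X - 16*X²)
k(4)*((-3 - 3)*2) = (4*(-1 - 16*4))*((-3 - 3)*2) = (4*(-1 - 64))*(-6*2) = (4*(-65))*(-12) = -260*(-12) = 3120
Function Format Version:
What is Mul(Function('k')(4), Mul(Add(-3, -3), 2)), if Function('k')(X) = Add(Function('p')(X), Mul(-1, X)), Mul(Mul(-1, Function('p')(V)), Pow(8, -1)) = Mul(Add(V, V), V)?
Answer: 3120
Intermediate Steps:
Function('p')(V) = Mul(-16, Pow(V, 2)) (Function('p')(V) = Mul(-8, Mul(Add(V, V), V)) = Mul(-8, Mul(Mul(2, V), V)) = Mul(-8, Mul(2, Pow(V, 2))) = Mul(-16, Pow(V, 2)))
Function('k')(X) = Add(Mul(-1, X), Mul(-16, Pow(X, 2))) (Function('k')(X) = Add(Mul(-16, Pow(X, 2)), Mul(-1, X)) = Add(Mul(-1, X), Mul(-16, Pow(X, 2))))
Mul(Function('k')(4), Mul(Add(-3, -3), 2)) = Mul(Mul(4, Add(-1, Mul(-16, 4))), Mul(Add(-3, -3), 2)) = Mul(Mul(4, Add(-1, -64)), Mul(-6, 2)) = Mul(Mul(4, -65), -12) = Mul(-260, -12) = 3120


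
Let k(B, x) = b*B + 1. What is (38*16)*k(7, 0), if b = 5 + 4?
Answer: 38912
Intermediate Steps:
b = 9
k(B, x) = 1 + 9*B (k(B, x) = 9*B + 1 = 1 + 9*B)
(38*16)*k(7, 0) = (38*16)*(1 + 9*7) = 608*(1 + 63) = 608*64 = 38912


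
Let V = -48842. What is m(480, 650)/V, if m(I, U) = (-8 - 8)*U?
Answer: 5200/24421 ≈ 0.21293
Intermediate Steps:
m(I, U) = -16*U
m(480, 650)/V = -16*650/(-48842) = -10400*(-1/48842) = 5200/24421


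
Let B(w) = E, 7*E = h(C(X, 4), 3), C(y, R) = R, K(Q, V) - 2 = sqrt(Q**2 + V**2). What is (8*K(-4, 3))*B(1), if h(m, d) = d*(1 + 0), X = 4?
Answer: 24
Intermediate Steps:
K(Q, V) = 2 + sqrt(Q**2 + V**2)
h(m, d) = d (h(m, d) = d*1 = d)
E = 3/7 (E = (1/7)*3 = 3/7 ≈ 0.42857)
B(w) = 3/7
(8*K(-4, 3))*B(1) = (8*(2 + sqrt((-4)**2 + 3**2)))*(3/7) = (8*(2 + sqrt(16 + 9)))*(3/7) = (8*(2 + sqrt(25)))*(3/7) = (8*(2 + 5))*(3/7) = (8*7)*(3/7) = 56*(3/7) = 24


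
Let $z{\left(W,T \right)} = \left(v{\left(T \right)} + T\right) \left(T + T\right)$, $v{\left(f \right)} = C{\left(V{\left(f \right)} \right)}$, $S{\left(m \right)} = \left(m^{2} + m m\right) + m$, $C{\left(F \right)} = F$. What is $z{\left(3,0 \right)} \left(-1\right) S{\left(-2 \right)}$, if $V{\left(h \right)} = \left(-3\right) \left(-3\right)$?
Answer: $0$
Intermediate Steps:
$V{\left(h \right)} = 9$
$S{\left(m \right)} = m + 2 m^{2}$ ($S{\left(m \right)} = \left(m^{2} + m^{2}\right) + m = 2 m^{2} + m = m + 2 m^{2}$)
$v{\left(f \right)} = 9$
$z{\left(W,T \right)} = 2 T \left(9 + T\right)$ ($z{\left(W,T \right)} = \left(9 + T\right) \left(T + T\right) = \left(9 + T\right) 2 T = 2 T \left(9 + T\right)$)
$z{\left(3,0 \right)} \left(-1\right) S{\left(-2 \right)} = 2 \cdot 0 \left(9 + 0\right) \left(-1\right) \left(- 2 \left(1 + 2 \left(-2\right)\right)\right) = 2 \cdot 0 \cdot 9 \left(-1\right) \left(- 2 \left(1 - 4\right)\right) = 0 \left(-1\right) \left(\left(-2\right) \left(-3\right)\right) = 0 \cdot 6 = 0$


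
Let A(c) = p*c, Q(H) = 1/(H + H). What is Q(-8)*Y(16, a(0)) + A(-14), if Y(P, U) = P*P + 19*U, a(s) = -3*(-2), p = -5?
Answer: 375/8 ≈ 46.875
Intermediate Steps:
a(s) = 6
Q(H) = 1/(2*H)
Y(P, U) = P² + 19*U
A(c) = -5*c
Q(-8)*Y(16, a(0)) + A(-14) = ((½)/(-8))*(16² + 19*6) - 5*(-14) = ((½)*(-⅛))*(256 + 114) + 70 = -1/16*370 + 70 = -185/8 + 70 = 375/8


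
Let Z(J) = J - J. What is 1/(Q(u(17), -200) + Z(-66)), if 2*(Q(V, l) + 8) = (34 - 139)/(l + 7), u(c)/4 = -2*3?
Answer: -386/2983 ≈ -0.12940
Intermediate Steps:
u(c) = -24 (u(c) = 4*(-2*3) = 4*(-6) = -24)
Q(V, l) = -8 - 105/(2*(7 + l)) (Q(V, l) = -8 + ((34 - 139)/(l + 7))/2 = -8 + (-105/(7 + l))/2 = -8 - 105/(2*(7 + l)))
Z(J) = 0
1/(Q(u(17), -200) + Z(-66)) = 1/((-217 - 16*(-200))/(2*(7 - 200)) + 0) = 1/((1/2)*(-217 + 3200)/(-193) + 0) = 1/((1/2)*(-1/193)*2983 + 0) = 1/(-2983/386 + 0) = 1/(-2983/386) = -386/2983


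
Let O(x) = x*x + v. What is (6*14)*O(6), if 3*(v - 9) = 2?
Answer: 3836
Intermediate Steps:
v = 29/3 (v = 9 + (1/3)*2 = 9 + 2/3 = 29/3 ≈ 9.6667)
O(x) = 29/3 + x**2 (O(x) = x*x + 29/3 = x**2 + 29/3 = 29/3 + x**2)
(6*14)*O(6) = (6*14)*(29/3 + 6**2) = 84*(29/3 + 36) = 84*(137/3) = 3836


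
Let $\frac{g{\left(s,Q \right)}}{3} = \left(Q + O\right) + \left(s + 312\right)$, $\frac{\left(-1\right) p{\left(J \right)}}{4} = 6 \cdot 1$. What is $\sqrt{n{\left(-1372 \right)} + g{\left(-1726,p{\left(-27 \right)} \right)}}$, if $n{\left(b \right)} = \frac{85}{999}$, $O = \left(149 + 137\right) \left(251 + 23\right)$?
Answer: $\frac{\sqrt{25590751077}}{333} \approx 480.39$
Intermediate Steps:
$O = 78364$ ($O = 286 \cdot 274 = 78364$)
$p{\left(J \right)} = -24$ ($p{\left(J \right)} = - 4 \cdot 6 \cdot 1 = \left(-4\right) 6 = -24$)
$n{\left(b \right)} = \frac{85}{999}$ ($n{\left(b \right)} = 85 \cdot \frac{1}{999} = \frac{85}{999}$)
$g{\left(s,Q \right)} = 236028 + 3 Q + 3 s$ ($g{\left(s,Q \right)} = 3 \left(\left(Q + 78364\right) + \left(s + 312\right)\right) = 3 \left(\left(78364 + Q\right) + \left(312 + s\right)\right) = 3 \left(78676 + Q + s\right) = 236028 + 3 Q + 3 s$)
$\sqrt{n{\left(-1372 \right)} + g{\left(-1726,p{\left(-27 \right)} \right)}} = \sqrt{\frac{85}{999} + \left(236028 + 3 \left(-24\right) + 3 \left(-1726\right)\right)} = \sqrt{\frac{85}{999} - -230778} = \sqrt{\frac{85}{999} + 230778} = \sqrt{\frac{230547307}{999}} = \frac{\sqrt{25590751077}}{333}$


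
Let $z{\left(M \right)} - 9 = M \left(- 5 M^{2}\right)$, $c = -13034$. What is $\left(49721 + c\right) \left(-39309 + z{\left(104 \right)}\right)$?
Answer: $-207781226940$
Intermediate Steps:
$z{\left(M \right)} = 9 - 5 M^{3}$ ($z{\left(M \right)} = 9 + M \left(- 5 M^{2}\right) = 9 - 5 M^{3}$)
$\left(49721 + c\right) \left(-39309 + z{\left(104 \right)}\right) = \left(49721 - 13034\right) \left(-39309 + \left(9 - 5 \cdot 104^{3}\right)\right) = 36687 \left(-39309 + \left(9 - 5624320\right)\right) = 36687 \left(-39309 - 5624311\right) = 36687 \left(-5663620\right) = -207781226940$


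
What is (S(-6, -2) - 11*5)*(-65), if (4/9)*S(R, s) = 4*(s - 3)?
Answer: 6500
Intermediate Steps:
S(R, s) = -27 + 9*s (S(R, s) = 9*(4*(s - 3))/4 = 9*(4*(-3 + s))/4 = 9*(-12 + 4*s)/4 = -27 + 9*s)
(S(-6, -2) - 11*5)*(-65) = ((-27 + 9*(-2)) - 11*5)*(-65) = ((-27 - 18) - 55)*(-65) = (-45 - 55)*(-65) = -100*(-65) = 6500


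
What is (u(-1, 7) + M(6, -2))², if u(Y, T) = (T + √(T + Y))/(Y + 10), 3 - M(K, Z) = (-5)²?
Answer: (191 - √6)²/81 ≈ 438.90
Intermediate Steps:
M(K, Z) = -22 (M(K, Z) = 3 - 1*(-5)² = 3 - 1*25 = 3 - 25 = -22)
u(Y, T) = (T + √(T + Y))/(10 + Y)
(u(-1, 7) + M(6, -2))² = ((7 + √(7 - 1))/(10 - 1) - 22)² = ((7 + √6)/9 - 22)² = ((7/9 + √6/9) - 22)² = (-191/9 + √6/9)²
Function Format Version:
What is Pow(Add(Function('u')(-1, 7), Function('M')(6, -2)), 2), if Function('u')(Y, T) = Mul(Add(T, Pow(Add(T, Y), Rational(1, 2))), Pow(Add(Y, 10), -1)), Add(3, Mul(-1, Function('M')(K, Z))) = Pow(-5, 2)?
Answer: Mul(Rational(1, 81), Pow(Add(191, Mul(-1, Pow(6, Rational(1, 2)))), 2)) ≈ 438.90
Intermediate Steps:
Function('M')(K, Z) = -22 (Function('M')(K, Z) = Add(3, Mul(-1, Pow(-5, 2))) = Add(3, Mul(-1, 25)) = Add(3, -25) = -22)
Function('u')(Y, T) = Mul(Pow(Add(10, Y), -1), Add(T, Pow(Add(T, Y), Rational(1, 2)))) (Function('u')(Y, T) = Mul(Add(T, Pow(Add(T, Y), Rational(1, 2))), Pow(Add(10, Y), -1)) = Mul(Pow(Add(10, Y), -1), Add(T, Pow(Add(T, Y), Rational(1, 2)))))
Pow(Add(Function('u')(-1, 7), Function('M')(6, -2)), 2) = Pow(Add(Mul(Pow(Add(10, -1), -1), Add(7, Pow(Add(7, -1), Rational(1, 2)))), -22), 2) = Pow(Add(Mul(Pow(9, -1), Add(7, Pow(6, Rational(1, 2)))), -22), 2) = Pow(Add(Mul(Rational(1, 9), Add(7, Pow(6, Rational(1, 2)))), -22), 2) = Pow(Add(Add(Rational(7, 9), Mul(Rational(1, 9), Pow(6, Rational(1, 2)))), -22), 2) = Pow(Add(Rational(-191, 9), Mul(Rational(1, 9), Pow(6, Rational(1, 2)))), 2)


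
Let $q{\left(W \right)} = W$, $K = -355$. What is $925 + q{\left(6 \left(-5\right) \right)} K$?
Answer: $11575$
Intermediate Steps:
$925 + q{\left(6 \left(-5\right) \right)} K = 925 + 6 \left(-5\right) \left(-355\right) = 925 - -10650 = 925 + 10650 = 11575$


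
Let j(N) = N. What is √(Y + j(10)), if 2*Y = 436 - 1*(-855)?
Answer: √2622/2 ≈ 25.603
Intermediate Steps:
Y = 1291/2 (Y = (436 - 1*(-855))/2 = (436 + 855)/2 = (½)*1291 = 1291/2 ≈ 645.50)
√(Y + j(10)) = √(1291/2 + 10) = √(1311/2) = √2622/2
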